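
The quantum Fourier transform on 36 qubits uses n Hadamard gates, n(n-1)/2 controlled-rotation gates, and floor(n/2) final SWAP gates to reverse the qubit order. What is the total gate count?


Hadamard gates: 36
Controlled rotations: n*(n-1)/2 = 36*35/2 = 630
SWAP gates: floor(n/2) = floor(36/2) = 18
Total = 36 + 630 + 18
= 684

684


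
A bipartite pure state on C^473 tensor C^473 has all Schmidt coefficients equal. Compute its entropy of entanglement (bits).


For a maximally entangled state in d x d:
S = log2(d) = log2(473)
= 8.8857

8.8857


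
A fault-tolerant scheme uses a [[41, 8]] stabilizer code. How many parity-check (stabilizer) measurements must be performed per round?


For an [[n,k]] stabilizer code:
Number of stabilizer generators = n - k
= 41 - 8
= 33

33


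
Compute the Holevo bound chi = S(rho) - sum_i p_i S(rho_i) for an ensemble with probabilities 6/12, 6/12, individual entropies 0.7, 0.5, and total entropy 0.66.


chi = S(rho) - sum_i p_i * S(rho_i)
Weighted entropy = 6/12 * 0.7 + 6/12 * 0.5
= 0.6000
chi = 0.66 - 0.6000
= 0.0600

0.0600


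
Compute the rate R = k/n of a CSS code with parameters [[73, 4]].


Code rate R = k/n
= 4/73
= 0.0548

0.0548


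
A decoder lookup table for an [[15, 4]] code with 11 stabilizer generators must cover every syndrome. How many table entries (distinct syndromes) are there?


Each stabilizer generator gives a binary (+1 or -1) measurement outcome.
With 11 independent generators:
Total syndromes = 2^11
= 2048

2048


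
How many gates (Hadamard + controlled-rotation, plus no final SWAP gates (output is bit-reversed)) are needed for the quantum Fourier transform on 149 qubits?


Hadamard gates: 149
Controlled rotations: n*(n-1)/2 = 149*148/2 = 11026
SWAP gates: 0 (omitted)
Total = 149 + 11026
= 11175

11175


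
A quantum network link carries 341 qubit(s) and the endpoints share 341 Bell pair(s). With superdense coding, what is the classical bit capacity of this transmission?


Superdense coding allows 2 classical bits per shared entangled pair.
341 pair(s) -> 2 * 341 = 682 classical bits

682


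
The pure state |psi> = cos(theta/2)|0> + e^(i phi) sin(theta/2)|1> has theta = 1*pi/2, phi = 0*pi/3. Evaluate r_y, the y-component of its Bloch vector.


theta = 1.5708, phi = 0.0000
r_y = sin(theta)*sin(phi) = 1.0000 * 0.0000
r_y = 0.0000

0.0000


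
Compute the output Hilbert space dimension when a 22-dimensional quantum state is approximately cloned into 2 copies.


Output space = H^(tensor 2) where dim(H) = 22
dim = 22^2
= 484

484


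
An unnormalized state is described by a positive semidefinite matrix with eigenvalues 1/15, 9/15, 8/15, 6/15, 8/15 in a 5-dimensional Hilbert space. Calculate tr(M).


tr(M) = sum of eigenvalues
= 1/15 + 9/15 + 8/15 + 6/15 + 8/15
= 32/15
= 2.1333

2.1333


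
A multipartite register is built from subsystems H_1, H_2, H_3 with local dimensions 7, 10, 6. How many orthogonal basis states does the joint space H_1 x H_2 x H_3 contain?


dim(H_1 x H_2 x H_3) = 7 * 10 * 6
= 70 * 6
= 420

420


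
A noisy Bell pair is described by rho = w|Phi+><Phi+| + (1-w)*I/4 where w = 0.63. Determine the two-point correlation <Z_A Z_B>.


|Phi+> = (|00> + |11>)/sqrt(2)
For the pure Bell state, <Z_A Z_B> = +1 (Bell-state Pauli correlator).
The maximally-mixed part I/4 has tr(I/4 * P tensor P) = 0 for any traceless Pauli P.
So <Z_A Z_B>_rho = w * (+1) + (1 - w) * 0
= 0.63 * (+1)
= 0.6300

0.6300


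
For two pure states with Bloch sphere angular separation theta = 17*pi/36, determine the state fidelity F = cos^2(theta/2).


For states separated by angle theta on Bloch sphere:
F = cos^2(theta/2)
theta = 17*pi/36 = 1.4835
theta/2 = 0.7418
cos(theta/2) = 0.7373
F = 0.5436

0.5436


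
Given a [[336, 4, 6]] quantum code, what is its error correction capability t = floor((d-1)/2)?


Code parameters: [[336, 4, 6]], distance d = 6.
Number of correctable errors = floor((d-1)/2)
= floor((6 - 1)/2)
= floor(5/2)
= 2

2


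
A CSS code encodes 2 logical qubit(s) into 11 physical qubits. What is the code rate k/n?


Code rate R = k/n
= 2/11
= 0.1818

0.1818


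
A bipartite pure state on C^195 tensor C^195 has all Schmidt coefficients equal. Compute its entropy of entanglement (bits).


For a maximally entangled state in d x d:
S = log2(d) = log2(195)
= 7.6073

7.6073


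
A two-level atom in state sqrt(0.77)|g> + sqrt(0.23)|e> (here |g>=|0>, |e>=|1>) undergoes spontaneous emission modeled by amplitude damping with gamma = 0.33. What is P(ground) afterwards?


For amplitude damping with parameter gamma on state sqrt(a)|0> + sqrt(b)|1>:
alpha^2 = 0.77, beta^2 = 0.23
P(|0>) = alpha^2 + gamma * beta^2
= 0.77 + 0.33 * 0.23
= 0.77 + 0.0759
= 0.8459

0.8459


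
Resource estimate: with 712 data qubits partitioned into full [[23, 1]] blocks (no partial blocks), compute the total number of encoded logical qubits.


Each code block uses 23 physical qubits for 1 logical qubit(s).
Number of complete blocks = floor(712 / 23) = 30
Logical qubits = 30 * 1
= 30

30


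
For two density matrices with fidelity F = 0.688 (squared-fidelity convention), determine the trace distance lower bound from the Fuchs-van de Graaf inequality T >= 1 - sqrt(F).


Fuchs-van de Graaf (squared-fidelity convention): 1 - sqrt(F) <= T <= sqrt(1 - F).
Lower bound: T >= 1 - sqrt(F)
sqrt(F) = sqrt(0.688) = 0.8295
T >= 1 - 0.8295
T >= 0.1705

0.1705


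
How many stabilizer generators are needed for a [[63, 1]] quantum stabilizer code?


For an [[n,k]] stabilizer code:
Number of stabilizer generators = n - k
= 63 - 1
= 62

62


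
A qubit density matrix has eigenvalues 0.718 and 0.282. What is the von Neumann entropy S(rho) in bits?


S = -p*log2(p) - (1-p)*log2(1-p)
p = 0.7180, 1-p = 0.2820
= -0.7180 * log2(0.7180) - 0.2820 * log2(0.2820)
= -(-0.3432) - (-0.5150)
= 0.8582

0.8582


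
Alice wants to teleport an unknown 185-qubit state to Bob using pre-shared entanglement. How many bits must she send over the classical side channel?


Quantum teleportation requires 2 classical bits per qubit teleported.
185 qubit(s) -> 2 * 185 = 370 classical bits

370


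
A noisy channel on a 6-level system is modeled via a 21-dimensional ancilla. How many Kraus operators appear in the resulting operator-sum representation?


Tracing out the environment in an orthonormal basis {|i>_E} gives Kraus operators K_i = <i|_E U |0>_E.
Number of Kraus operators = dim(H_env) = d_env
= 21

21


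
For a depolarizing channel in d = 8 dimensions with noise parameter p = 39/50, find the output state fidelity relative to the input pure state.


F = (1-p) + p/d
= (1 - 0.7800) + 0.7800/8
= 0.2200 + 0.0975
= 0.3175

0.3175


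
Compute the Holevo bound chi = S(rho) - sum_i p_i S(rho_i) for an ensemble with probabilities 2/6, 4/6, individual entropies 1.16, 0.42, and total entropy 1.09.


chi = S(rho) - sum_i p_i * S(rho_i)
Weighted entropy = 2/6 * 1.16 + 4/6 * 0.42
= 0.6667
chi = 1.09 - 0.6667
= 0.4233

0.4233


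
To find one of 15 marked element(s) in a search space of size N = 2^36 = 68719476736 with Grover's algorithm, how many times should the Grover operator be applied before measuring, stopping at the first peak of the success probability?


After j Grover iterations the success probability is P(j) = sin^2((2j+1)*theta), where sin(theta) = sqrt(k/N).
N = 2^36 = 68719476736, k = 15
sin(theta) = sqrt(k/N) = 1.477425898e-05
theta = arcsin(sqrt(k/N)) = 1.477425898e-05 rad
P(j) reaches its first maximum when (2j+1)*theta is as close as possible to pi/2, i.e. j = round(pi/(4*theta) - 1/2).
pi/(4*theta) - 1/2 = 53159.4023
(For comparison, the common estimate pi/4 * sqrt(N/k) = 53159.9023; the exact maximiser is used here.)
Optimal iterations = 53159

53159


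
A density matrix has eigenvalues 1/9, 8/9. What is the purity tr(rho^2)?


tr(rho^2) = sum of eigenvalues squared
= (1/9)^2 + (8/9)^2
= (1 + 64) / 81
= 65/81
= 0.8025

0.8025


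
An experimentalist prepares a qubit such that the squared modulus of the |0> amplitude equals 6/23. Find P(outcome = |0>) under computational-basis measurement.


|alpha|^2 = 6/23 = 0.2609
|beta|^2 = 1 - 6/23 = 17/23 = 0.7391
P(|0>) = |alpha|^2 = 0.2609

0.2609


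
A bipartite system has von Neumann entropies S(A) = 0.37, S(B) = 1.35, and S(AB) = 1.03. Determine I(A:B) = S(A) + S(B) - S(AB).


I(A:B) = S(A) + S(B) - S(AB)
= 0.37 + 1.35 - 1.03
= 0.6900

0.6900


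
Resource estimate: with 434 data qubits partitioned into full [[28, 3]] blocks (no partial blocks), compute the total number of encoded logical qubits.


Each code block uses 28 physical qubits for 3 logical qubit(s).
Number of complete blocks = floor(434 / 28) = 15
Logical qubits = 15 * 3
= 45

45


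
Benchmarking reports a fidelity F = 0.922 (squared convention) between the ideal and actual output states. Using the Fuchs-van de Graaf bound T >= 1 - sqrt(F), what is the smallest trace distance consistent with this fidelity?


Fuchs-van de Graaf (squared-fidelity convention): 1 - sqrt(F) <= T <= sqrt(1 - F).
Lower bound: T >= 1 - sqrt(F)
sqrt(F) = sqrt(0.922) = 0.9602
T >= 1 - 0.9602
T >= 0.0398

0.0398


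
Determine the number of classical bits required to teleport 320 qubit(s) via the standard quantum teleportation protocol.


Quantum teleportation requires 2 classical bits per qubit teleported.
320 qubit(s) -> 2 * 320 = 640 classical bits

640


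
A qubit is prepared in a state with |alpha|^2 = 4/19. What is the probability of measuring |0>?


|alpha|^2 = 4/19 = 0.2105
|beta|^2 = 1 - 4/19 = 15/19 = 0.7895
P(|0>) = |alpha|^2 = 0.2105

0.2105


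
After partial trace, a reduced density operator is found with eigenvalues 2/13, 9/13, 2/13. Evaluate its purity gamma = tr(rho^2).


tr(rho^2) = sum of eigenvalues squared
= (2/13)^2 + (9/13)^2 + (2/13)^2
= (4 + 81 + 4) / 169
= 89/169
= 0.5266

0.5266


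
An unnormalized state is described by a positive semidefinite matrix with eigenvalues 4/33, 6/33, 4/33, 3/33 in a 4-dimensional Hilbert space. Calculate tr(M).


tr(M) = sum of eigenvalues
= 4/33 + 6/33 + 4/33 + 3/33
= 17/33
= 0.5152

0.5152


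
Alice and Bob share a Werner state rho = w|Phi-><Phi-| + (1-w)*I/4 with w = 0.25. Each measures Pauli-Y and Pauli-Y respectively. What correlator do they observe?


|Phi-> = (|00> - |11>)/sqrt(2)
For the pure Bell state, <Y_A Y_B> = +1 (Bell-state Pauli correlator).
The maximally-mixed part I/4 has tr(I/4 * P tensor P) = 0 for any traceless Pauli P.
So <Y_A Y_B>_rho = w * (+1) + (1 - w) * 0
= 0.25 * (+1)
= 0.2500

0.2500


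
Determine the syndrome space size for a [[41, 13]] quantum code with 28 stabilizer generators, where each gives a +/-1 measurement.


Each stabilizer generator gives a binary (+1 or -1) measurement outcome.
With 28 independent generators:
Total syndromes = 2^28
= 268435456

268435456


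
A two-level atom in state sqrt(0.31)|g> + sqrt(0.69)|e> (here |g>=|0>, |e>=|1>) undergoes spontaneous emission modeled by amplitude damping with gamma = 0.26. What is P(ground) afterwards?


For amplitude damping with parameter gamma on state sqrt(a)|0> + sqrt(b)|1>:
alpha^2 = 0.31, beta^2 = 0.69
P(|0>) = alpha^2 + gamma * beta^2
= 0.31 + 0.26 * 0.69
= 0.31 + 0.1794
= 0.4894

0.4894


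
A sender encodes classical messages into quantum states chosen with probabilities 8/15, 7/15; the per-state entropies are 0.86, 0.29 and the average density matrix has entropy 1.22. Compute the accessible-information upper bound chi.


chi = S(rho) - sum_i p_i * S(rho_i)
Weighted entropy = 8/15 * 0.86 + 7/15 * 0.29
= 0.5940
chi = 1.22 - 0.5940
= 0.6260

0.6260


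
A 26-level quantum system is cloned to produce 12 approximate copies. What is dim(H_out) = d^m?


Output space = H^(tensor 12) where dim(H) = 26
dim = 26^12
= 676 (after 2 factors)
= 17576 (after 3 factors)
= 456976 (after 4 factors)
= 11881376 (after 5 factors)
= 308915776 (after 6 factors)
= 8031810176 (after 7 factors)
= 208827064576 (after 8 factors)
= 5429503678976 (after 9 factors)
= 141167095653376 (after 10 factors)
= 3670344486987776 (after 11 factors)
= 95428956661682176 (after 12 factors)
= 95428956661682176

95428956661682176


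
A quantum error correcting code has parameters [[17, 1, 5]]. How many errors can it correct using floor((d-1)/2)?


Code parameters: [[17, 1, 5]], distance d = 5.
Number of correctable errors = floor((d-1)/2)
= floor((5 - 1)/2)
= floor(4/2)
= 2

2


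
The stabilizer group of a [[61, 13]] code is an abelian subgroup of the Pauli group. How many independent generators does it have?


For an [[n,k]] stabilizer code:
Number of stabilizer generators = n - k
= 61 - 13
= 48

48


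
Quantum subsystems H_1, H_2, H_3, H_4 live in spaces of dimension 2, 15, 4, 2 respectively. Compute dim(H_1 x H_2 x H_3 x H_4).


dim(H_1 x H_2 x H_3 x H_4) = 2 * 15 * 4 * 2
= 30 * 4 * 2
= 120 * 2
= 240

240


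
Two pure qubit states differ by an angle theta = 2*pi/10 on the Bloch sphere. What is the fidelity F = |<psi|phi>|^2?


For states separated by angle theta on Bloch sphere:
F = cos^2(theta/2)
theta = 2*pi/10 = 0.6283
theta/2 = 0.3142
cos(theta/2) = 0.9511
F = 0.9045

0.9045


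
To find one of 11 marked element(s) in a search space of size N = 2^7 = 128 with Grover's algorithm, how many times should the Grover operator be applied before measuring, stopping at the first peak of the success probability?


After j Grover iterations the success probability is P(j) = sin^2((2j+1)*theta), where sin(theta) = sqrt(k/N).
N = 2^7 = 128, k = 11
sin(theta) = sqrt(k/N) = 0.293150985
theta = arcsin(sqrt(k/N)) = 0.2975209614 rad
P(j) reaches its first maximum when (2j+1)*theta is as close as possible to pi/2, i.e. j = round(pi/(4*theta) - 1/2).
pi/(4*theta) - 1/2 = 2.1398
(For comparison, the common estimate pi/4 * sqrt(N/k) = 2.6792; the exact maximiser is used here.)
Optimal iterations = 2

2


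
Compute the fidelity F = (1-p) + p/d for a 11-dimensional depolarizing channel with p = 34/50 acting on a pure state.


F = (1-p) + p/d
= (1 - 0.6800) + 0.6800/11
= 0.3200 + 0.0618
= 0.3818

0.3818


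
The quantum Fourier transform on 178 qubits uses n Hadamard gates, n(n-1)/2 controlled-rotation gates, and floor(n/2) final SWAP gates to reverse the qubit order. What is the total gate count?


Hadamard gates: 178
Controlled rotations: n*(n-1)/2 = 178*177/2 = 15753
SWAP gates: floor(n/2) = floor(178/2) = 89
Total = 178 + 15753 + 89
= 16020

16020


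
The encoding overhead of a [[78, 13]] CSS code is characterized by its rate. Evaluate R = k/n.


Code rate R = k/n
= 13/78
= 0.1667

0.1667


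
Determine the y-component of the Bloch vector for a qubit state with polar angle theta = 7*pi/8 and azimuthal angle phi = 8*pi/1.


theta = 2.7489, phi = 25.1327
r_y = sin(theta)*sin(phi) = 0.3827 * 0.0000
r_y = 0.0000

0.0000


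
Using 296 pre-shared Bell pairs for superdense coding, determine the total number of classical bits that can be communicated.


Superdense coding allows 2 classical bits per shared entangled pair.
296 pair(s) -> 2 * 296 = 592 classical bits

592


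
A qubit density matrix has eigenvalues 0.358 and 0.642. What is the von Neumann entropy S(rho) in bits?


S = -p*log2(p) - (1-p)*log2(1-p)
p = 0.3580, 1-p = 0.6420
= -0.3580 * log2(0.3580) - 0.6420 * log2(0.6420)
= -(-0.5305) - (-0.4105)
= 0.9410

0.9410


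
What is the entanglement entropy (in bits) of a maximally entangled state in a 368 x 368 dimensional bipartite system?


For a maximally entangled state in d x d:
S = log2(d) = log2(368)
= 8.5236

8.5236


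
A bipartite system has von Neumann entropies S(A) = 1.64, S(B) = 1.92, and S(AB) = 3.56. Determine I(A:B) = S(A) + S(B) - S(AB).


I(A:B) = S(A) + S(B) - S(AB)
= 1.64 + 1.92 - 3.56
= 0.0000

0.0000


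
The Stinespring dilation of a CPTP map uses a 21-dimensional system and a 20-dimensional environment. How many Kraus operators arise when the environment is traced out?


Tracing out the environment in an orthonormal basis {|i>_E} gives Kraus operators K_i = <i|_E U |0>_E.
Number of Kraus operators = dim(H_env) = d_env
= 20

20


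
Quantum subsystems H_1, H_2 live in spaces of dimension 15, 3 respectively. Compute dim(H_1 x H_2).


dim(H_1 x H_2) = 15 * 3
= 45

45


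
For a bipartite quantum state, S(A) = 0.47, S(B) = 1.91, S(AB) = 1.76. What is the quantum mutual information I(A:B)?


I(A:B) = S(A) + S(B) - S(AB)
= 0.47 + 1.91 - 1.76
= 0.6200

0.6200


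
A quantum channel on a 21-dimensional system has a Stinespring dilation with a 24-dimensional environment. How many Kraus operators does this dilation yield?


Tracing out the environment in an orthonormal basis {|i>_E} gives Kraus operators K_i = <i|_E U |0>_E.
Number of Kraus operators = dim(H_env) = d_env
= 24

24


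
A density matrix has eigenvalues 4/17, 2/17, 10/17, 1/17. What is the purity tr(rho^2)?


tr(rho^2) = sum of eigenvalues squared
= (4/17)^2 + (2/17)^2 + (10/17)^2 + (1/17)^2
= (16 + 4 + 100 + 1) / 289
= 121/289
= 0.4187

0.4187


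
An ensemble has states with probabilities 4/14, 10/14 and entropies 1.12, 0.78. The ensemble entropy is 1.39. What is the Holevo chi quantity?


chi = S(rho) - sum_i p_i * S(rho_i)
Weighted entropy = 4/14 * 1.12 + 10/14 * 0.78
= 0.8771
chi = 1.39 - 0.8771
= 0.5129

0.5129


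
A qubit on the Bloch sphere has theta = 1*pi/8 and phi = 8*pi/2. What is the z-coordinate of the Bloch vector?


theta = 0.3927, phi = 12.5664
r_z = cos(theta) = 0.9239

0.9239


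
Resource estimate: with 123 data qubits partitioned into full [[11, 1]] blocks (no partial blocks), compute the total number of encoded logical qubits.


Each code block uses 11 physical qubits for 1 logical qubit(s).
Number of complete blocks = floor(123 / 11) = 11
Logical qubits = 11 * 1
= 11

11


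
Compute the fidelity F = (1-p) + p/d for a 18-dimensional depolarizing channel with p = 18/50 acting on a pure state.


F = (1-p) + p/d
= (1 - 0.3600) + 0.3600/18
= 0.6400 + 0.0200
= 0.6600

0.6600


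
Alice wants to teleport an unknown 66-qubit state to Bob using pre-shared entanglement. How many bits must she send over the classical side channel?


Quantum teleportation requires 2 classical bits per qubit teleported.
66 qubit(s) -> 2 * 66 = 132 classical bits

132


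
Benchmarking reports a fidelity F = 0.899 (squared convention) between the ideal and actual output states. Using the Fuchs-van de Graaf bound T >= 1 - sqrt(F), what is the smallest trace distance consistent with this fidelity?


Fuchs-van de Graaf (squared-fidelity convention): 1 - sqrt(F) <= T <= sqrt(1 - F).
Lower bound: T >= 1 - sqrt(F)
sqrt(F) = sqrt(0.899) = 0.9482
T >= 1 - 0.9482
T >= 0.0518

0.0518


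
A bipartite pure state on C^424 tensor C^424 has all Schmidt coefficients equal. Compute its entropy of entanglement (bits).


For a maximally entangled state in d x d:
S = log2(d) = log2(424)
= 8.7279

8.7279


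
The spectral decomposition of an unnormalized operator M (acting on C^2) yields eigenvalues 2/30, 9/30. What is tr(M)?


tr(M) = sum of eigenvalues
= 2/30 + 9/30
= 11/30
= 0.3667

0.3667


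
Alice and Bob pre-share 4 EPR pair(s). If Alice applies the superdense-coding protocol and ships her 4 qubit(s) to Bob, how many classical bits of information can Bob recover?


Superdense coding allows 2 classical bits per shared entangled pair.
4 pair(s) -> 2 * 4 = 8 classical bits

8


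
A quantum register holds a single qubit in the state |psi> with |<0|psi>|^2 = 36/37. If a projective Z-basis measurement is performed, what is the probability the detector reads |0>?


|alpha|^2 = 36/37 = 0.9730
|beta|^2 = 1 - 36/37 = 1/37 = 0.0270
P(|0>) = |alpha|^2 = 0.9730

0.9730


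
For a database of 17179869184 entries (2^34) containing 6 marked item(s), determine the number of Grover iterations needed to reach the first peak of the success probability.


After j Grover iterations the success probability is P(j) = sin^2((2j+1)*theta), where sin(theta) = sqrt(k/N).
N = 2^34 = 17179869184, k = 6
sin(theta) = sqrt(k/N) = 1.868812365e-05
theta = arcsin(sqrt(k/N)) = 1.868812365e-05 rad
P(j) reaches its first maximum when (2j+1)*theta is as close as possible to pi/2, i.e. j = round(pi/(4*theta) - 1/2).
pi/(4*theta) - 1/2 = 42026.0928
(For comparison, the common estimate pi/4 * sqrt(N/k) = 42026.5928; the exact maximiser is used here.)
Optimal iterations = 42026

42026


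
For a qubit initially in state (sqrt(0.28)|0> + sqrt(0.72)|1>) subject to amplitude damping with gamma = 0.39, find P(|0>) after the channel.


For amplitude damping with parameter gamma on state sqrt(a)|0> + sqrt(b)|1>:
alpha^2 = 0.28, beta^2 = 0.72
P(|0>) = alpha^2 + gamma * beta^2
= 0.28 + 0.39 * 0.72
= 0.28 + 0.2808
= 0.5608

0.5608


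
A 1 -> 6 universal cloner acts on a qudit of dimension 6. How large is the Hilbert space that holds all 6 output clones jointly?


Output space = H^(tensor 6) where dim(H) = 6
dim = 6^6
= 36 (after 2 factors)
= 216 (after 3 factors)
= 1296 (after 4 factors)
= 7776 (after 5 factors)
= 46656 (after 6 factors)
= 46656

46656


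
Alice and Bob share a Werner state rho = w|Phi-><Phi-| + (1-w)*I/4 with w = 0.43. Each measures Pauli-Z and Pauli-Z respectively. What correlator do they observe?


|Phi-> = (|00> - |11>)/sqrt(2)
For the pure Bell state, <Z_A Z_B> = +1 (Bell-state Pauli correlator).
The maximally-mixed part I/4 has tr(I/4 * P tensor P) = 0 for any traceless Pauli P.
So <Z_A Z_B>_rho = w * (+1) + (1 - w) * 0
= 0.43 * (+1)
= 0.4300

0.4300


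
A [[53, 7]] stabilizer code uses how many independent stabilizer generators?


For an [[n,k]] stabilizer code:
Number of stabilizer generators = n - k
= 53 - 7
= 46

46


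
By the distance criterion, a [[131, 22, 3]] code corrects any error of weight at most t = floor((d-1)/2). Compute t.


Code parameters: [[131, 22, 3]], distance d = 3.
Number of correctable errors = floor((d-1)/2)
= floor((3 - 1)/2)
= floor(2/2)
= 1

1


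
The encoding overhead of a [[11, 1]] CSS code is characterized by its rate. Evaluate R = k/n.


Code rate R = k/n
= 1/11
= 0.0909

0.0909


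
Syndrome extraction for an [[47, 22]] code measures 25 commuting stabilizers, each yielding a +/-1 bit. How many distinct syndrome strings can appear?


Each stabilizer generator gives a binary (+1 or -1) measurement outcome.
With 25 independent generators:
Total syndromes = 2^25
= 33554432

33554432


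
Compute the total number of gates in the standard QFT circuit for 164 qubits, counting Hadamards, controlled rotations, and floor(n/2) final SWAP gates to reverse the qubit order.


Hadamard gates: 164
Controlled rotations: n*(n-1)/2 = 164*163/2 = 13366
SWAP gates: floor(n/2) = floor(164/2) = 82
Total = 164 + 13366 + 82
= 13612

13612


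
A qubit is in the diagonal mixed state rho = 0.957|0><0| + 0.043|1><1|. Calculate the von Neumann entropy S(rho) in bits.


S = -p*log2(p) - (1-p)*log2(1-p)
p = 0.9570, 1-p = 0.0430
= -0.9570 * log2(0.9570) - 0.0430 * log2(0.0430)
= -(-0.0607) - (-0.1952)
= 0.2559

0.2559


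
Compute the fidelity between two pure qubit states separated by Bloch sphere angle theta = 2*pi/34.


For states separated by angle theta on Bloch sphere:
F = cos^2(theta/2)
theta = 2*pi/34 = 0.1848
theta/2 = 0.0924
cos(theta/2) = 0.9957
F = 0.9915

0.9915


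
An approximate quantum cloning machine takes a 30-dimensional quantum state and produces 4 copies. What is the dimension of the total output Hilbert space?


Output space = H^(tensor 4) where dim(H) = 30
dim = 30^4
= 900 (after 2 factors)
= 27000 (after 3 factors)
= 810000 (after 4 factors)
= 810000

810000


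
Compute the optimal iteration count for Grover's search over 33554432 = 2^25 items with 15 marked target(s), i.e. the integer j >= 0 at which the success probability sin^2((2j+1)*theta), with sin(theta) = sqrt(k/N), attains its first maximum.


After j Grover iterations the success probability is P(j) = sin^2((2j+1)*theta), where sin(theta) = sqrt(k/N).
N = 2^25 = 33554432, k = 15
sin(theta) = sqrt(k/N) = 0.0006686066376
theta = arcsin(sqrt(k/N)) = 0.0006686066874 rad
P(j) reaches its first maximum when (2j+1)*theta is as close as possible to pi/2, i.e. j = round(pi/(4*theta) - 1/2).
pi/(4*theta) - 1/2 = 1174.1789
(For comparison, the common estimate pi/4 * sqrt(N/k) = 1174.6790; the exact maximiser is used here.)
Optimal iterations = 1174

1174


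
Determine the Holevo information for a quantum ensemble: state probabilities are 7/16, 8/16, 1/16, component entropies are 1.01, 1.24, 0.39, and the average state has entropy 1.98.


chi = S(rho) - sum_i p_i * S(rho_i)
Weighted entropy = 7/16 * 1.01 + 8/16 * 1.24 + 1/16 * 0.39
= 1.0862
chi = 1.98 - 1.0862
= 0.8938

0.8938


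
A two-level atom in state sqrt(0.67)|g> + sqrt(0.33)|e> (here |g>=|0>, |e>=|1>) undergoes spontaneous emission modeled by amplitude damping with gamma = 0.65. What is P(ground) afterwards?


For amplitude damping with parameter gamma on state sqrt(a)|0> + sqrt(b)|1>:
alpha^2 = 0.67, beta^2 = 0.33
P(|0>) = alpha^2 + gamma * beta^2
= 0.67 + 0.65 * 0.33
= 0.67 + 0.2145
= 0.8845

0.8845


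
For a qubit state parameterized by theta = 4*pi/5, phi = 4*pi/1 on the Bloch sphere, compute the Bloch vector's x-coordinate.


theta = 2.5133, phi = 12.5664
r_x = sin(theta)*cos(phi) = 0.5878 * 1.0000
r_x = 0.5878

0.5878


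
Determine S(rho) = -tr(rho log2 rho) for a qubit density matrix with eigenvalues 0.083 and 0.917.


S = -p*log2(p) - (1-p)*log2(1-p)
p = 0.0830, 1-p = 0.9170
= -0.0830 * log2(0.0830) - 0.9170 * log2(0.9170)
= -(-0.2980) - (-0.1146)
= 0.4127

0.4127


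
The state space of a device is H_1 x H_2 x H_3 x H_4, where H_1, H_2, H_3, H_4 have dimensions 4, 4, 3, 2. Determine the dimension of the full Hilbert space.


dim(H_1 x H_2 x H_3 x H_4) = 4 * 4 * 3 * 2
= 16 * 3 * 2
= 48 * 2
= 96

96


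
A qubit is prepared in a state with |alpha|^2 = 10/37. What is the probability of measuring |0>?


|alpha|^2 = 10/37 = 0.2703
|beta|^2 = 1 - 10/37 = 27/37 = 0.7297
P(|0>) = |alpha|^2 = 0.2703

0.2703


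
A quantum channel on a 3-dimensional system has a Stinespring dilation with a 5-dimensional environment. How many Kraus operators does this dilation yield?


Tracing out the environment in an orthonormal basis {|i>_E} gives Kraus operators K_i = <i|_E U |0>_E.
Number of Kraus operators = dim(H_env) = d_env
= 5

5


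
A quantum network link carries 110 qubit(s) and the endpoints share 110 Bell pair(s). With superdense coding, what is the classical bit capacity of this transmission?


Superdense coding allows 2 classical bits per shared entangled pair.
110 pair(s) -> 2 * 110 = 220 classical bits

220


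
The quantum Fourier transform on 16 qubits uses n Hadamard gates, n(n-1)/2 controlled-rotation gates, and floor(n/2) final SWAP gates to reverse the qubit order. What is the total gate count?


Hadamard gates: 16
Controlled rotations: n*(n-1)/2 = 16*15/2 = 120
SWAP gates: floor(n/2) = floor(16/2) = 8
Total = 16 + 120 + 8
= 144

144


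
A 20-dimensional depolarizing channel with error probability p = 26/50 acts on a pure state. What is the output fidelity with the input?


F = (1-p) + p/d
= (1 - 0.5200) + 0.5200/20
= 0.4800 + 0.0260
= 0.5060

0.5060


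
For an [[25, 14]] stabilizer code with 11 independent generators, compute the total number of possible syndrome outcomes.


Each stabilizer generator gives a binary (+1 or -1) measurement outcome.
With 11 independent generators:
Total syndromes = 2^11
= 2048

2048


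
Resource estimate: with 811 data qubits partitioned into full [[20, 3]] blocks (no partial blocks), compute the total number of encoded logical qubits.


Each code block uses 20 physical qubits for 3 logical qubit(s).
Number of complete blocks = floor(811 / 20) = 40
Logical qubits = 40 * 3
= 120

120


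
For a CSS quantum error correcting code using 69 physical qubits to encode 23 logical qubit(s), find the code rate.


Code rate R = k/n
= 23/69
= 0.3333

0.3333


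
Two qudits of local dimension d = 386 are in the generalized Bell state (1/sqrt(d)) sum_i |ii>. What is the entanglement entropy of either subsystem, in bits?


For a maximally entangled state in d x d:
S = log2(d) = log2(386)
= 8.5925

8.5925


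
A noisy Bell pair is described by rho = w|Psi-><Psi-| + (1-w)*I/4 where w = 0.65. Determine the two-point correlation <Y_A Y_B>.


|Psi-> = (|01> - |10>)/sqrt(2)
For the pure Bell state, <Y_A Y_B> = -1 (Bell-state Pauli correlator).
The maximally-mixed part I/4 has tr(I/4 * P tensor P) = 0 for any traceless Pauli P.
So <Y_A Y_B>_rho = w * (-1) + (1 - w) * 0
= 0.65 * (-1)
= -0.6500

-0.6500


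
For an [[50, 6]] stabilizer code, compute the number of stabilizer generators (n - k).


For an [[n,k]] stabilizer code:
Number of stabilizer generators = n - k
= 50 - 6
= 44

44


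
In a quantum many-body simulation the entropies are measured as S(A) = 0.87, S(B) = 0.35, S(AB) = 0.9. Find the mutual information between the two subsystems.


I(A:B) = S(A) + S(B) - S(AB)
= 0.87 + 0.35 - 0.9
= 0.3200

0.3200


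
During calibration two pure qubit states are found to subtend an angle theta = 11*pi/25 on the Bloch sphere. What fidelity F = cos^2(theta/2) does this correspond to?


For states separated by angle theta on Bloch sphere:
F = cos^2(theta/2)
theta = 11*pi/25 = 1.3823
theta/2 = 0.6912
cos(theta/2) = 0.7705
F = 0.5937

0.5937


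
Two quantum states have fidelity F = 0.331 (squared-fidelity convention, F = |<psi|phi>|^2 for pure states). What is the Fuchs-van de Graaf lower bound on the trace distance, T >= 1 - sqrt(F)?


Fuchs-van de Graaf (squared-fidelity convention): 1 - sqrt(F) <= T <= sqrt(1 - F).
Lower bound: T >= 1 - sqrt(F)
sqrt(F) = sqrt(0.331) = 0.5753
T >= 1 - 0.5753
T >= 0.4247

0.4247


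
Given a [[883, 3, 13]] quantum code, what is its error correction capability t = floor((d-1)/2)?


Code parameters: [[883, 3, 13]], distance d = 13.
Number of correctable errors = floor((d-1)/2)
= floor((13 - 1)/2)
= floor(12/2)
= 6

6


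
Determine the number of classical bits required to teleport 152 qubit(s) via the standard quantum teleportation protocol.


Quantum teleportation requires 2 classical bits per qubit teleported.
152 qubit(s) -> 2 * 152 = 304 classical bits

304


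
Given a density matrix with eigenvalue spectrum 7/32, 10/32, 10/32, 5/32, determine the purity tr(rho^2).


tr(rho^2) = sum of eigenvalues squared
= (7/32)^2 + (10/32)^2 + (10/32)^2 + (5/32)^2
= (49 + 100 + 100 + 25) / 1024
= 274/1024
= 0.2676

0.2676


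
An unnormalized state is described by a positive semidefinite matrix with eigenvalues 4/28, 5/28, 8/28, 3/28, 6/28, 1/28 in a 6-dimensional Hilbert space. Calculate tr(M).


tr(M) = sum of eigenvalues
= 4/28 + 5/28 + 8/28 + 3/28 + 6/28 + 1/28
= 27/28
= 0.9643

0.9643


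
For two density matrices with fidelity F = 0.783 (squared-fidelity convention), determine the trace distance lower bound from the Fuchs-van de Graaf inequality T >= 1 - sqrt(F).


Fuchs-van de Graaf (squared-fidelity convention): 1 - sqrt(F) <= T <= sqrt(1 - F).
Lower bound: T >= 1 - sqrt(F)
sqrt(F) = sqrt(0.783) = 0.8849
T >= 1 - 0.8849
T >= 0.1151

0.1151


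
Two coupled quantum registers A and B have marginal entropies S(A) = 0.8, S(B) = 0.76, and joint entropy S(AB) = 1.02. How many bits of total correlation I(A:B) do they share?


I(A:B) = S(A) + S(B) - S(AB)
= 0.8 + 0.76 - 1.02
= 0.5400

0.5400


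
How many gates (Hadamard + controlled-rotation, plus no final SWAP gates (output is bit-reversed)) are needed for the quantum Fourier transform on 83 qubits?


Hadamard gates: 83
Controlled rotations: n*(n-1)/2 = 83*82/2 = 3403
SWAP gates: 0 (omitted)
Total = 83 + 3403
= 3486

3486


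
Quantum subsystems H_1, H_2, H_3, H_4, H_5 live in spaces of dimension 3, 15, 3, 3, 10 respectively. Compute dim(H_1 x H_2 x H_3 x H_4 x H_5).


dim(H_1 x H_2 x H_3 x H_4 x H_5) = 3 * 15 * 3 * 3 * 10
= 45 * 3 * 3 * 10
= 135 * 3 * 10
= 405 * 10
= 4050

4050


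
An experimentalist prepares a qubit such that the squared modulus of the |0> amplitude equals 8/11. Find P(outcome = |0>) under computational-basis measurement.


|alpha|^2 = 8/11 = 0.7273
|beta|^2 = 1 - 8/11 = 3/11 = 0.2727
P(|0>) = |alpha|^2 = 0.7273

0.7273


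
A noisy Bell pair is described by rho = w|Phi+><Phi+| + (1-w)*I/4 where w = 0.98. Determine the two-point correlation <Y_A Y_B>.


|Phi+> = (|00> + |11>)/sqrt(2)
For the pure Bell state, <Y_A Y_B> = -1 (Bell-state Pauli correlator).
The maximally-mixed part I/4 has tr(I/4 * P tensor P) = 0 for any traceless Pauli P.
So <Y_A Y_B>_rho = w * (-1) + (1 - w) * 0
= 0.98 * (-1)
= -0.9800

-0.9800


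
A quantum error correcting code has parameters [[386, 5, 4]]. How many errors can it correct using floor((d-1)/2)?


Code parameters: [[386, 5, 4]], distance d = 4.
Number of correctable errors = floor((d-1)/2)
= floor((4 - 1)/2)
= floor(3/2)
= 1

1


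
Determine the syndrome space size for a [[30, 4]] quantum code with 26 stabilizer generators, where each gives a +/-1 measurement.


Each stabilizer generator gives a binary (+1 or -1) measurement outcome.
With 26 independent generators:
Total syndromes = 2^26
= 67108864

67108864


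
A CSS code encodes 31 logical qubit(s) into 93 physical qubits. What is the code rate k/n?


Code rate R = k/n
= 31/93
= 0.3333

0.3333


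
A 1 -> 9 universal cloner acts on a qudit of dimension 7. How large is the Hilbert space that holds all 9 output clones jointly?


Output space = H^(tensor 9) where dim(H) = 7
dim = 7^9
= 49 (after 2 factors)
= 343 (after 3 factors)
= 2401 (after 4 factors)
= 16807 (after 5 factors)
= 117649 (after 6 factors)
= 823543 (after 7 factors)
= 5764801 (after 8 factors)
= 40353607 (after 9 factors)
= 40353607

40353607


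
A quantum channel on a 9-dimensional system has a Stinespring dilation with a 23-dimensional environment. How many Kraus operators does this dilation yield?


Tracing out the environment in an orthonormal basis {|i>_E} gives Kraus operators K_i = <i|_E U |0>_E.
Number of Kraus operators = dim(H_env) = d_env
= 23

23


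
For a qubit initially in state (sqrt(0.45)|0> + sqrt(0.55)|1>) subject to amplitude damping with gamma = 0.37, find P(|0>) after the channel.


For amplitude damping with parameter gamma on state sqrt(a)|0> + sqrt(b)|1>:
alpha^2 = 0.45, beta^2 = 0.55
P(|0>) = alpha^2 + gamma * beta^2
= 0.45 + 0.37 * 0.55
= 0.45 + 0.2035
= 0.6535

0.6535


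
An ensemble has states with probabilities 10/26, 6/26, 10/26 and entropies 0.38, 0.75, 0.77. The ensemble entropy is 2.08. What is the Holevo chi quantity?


chi = S(rho) - sum_i p_i * S(rho_i)
Weighted entropy = 10/26 * 0.38 + 6/26 * 0.75 + 10/26 * 0.77
= 0.6154
chi = 2.08 - 0.6154
= 1.4646

1.4646


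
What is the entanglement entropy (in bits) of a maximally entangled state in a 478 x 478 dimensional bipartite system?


For a maximally entangled state in d x d:
S = log2(d) = log2(478)
= 8.9009

8.9009


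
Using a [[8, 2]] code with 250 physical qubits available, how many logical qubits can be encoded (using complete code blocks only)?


Each code block uses 8 physical qubits for 2 logical qubit(s).
Number of complete blocks = floor(250 / 8) = 31
Logical qubits = 31 * 2
= 62

62


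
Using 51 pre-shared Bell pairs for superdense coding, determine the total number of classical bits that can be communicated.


Superdense coding allows 2 classical bits per shared entangled pair.
51 pair(s) -> 2 * 51 = 102 classical bits

102


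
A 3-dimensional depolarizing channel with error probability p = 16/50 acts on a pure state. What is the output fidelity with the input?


F = (1-p) + p/d
= (1 - 0.3200) + 0.3200/3
= 0.6800 + 0.1067
= 0.7867

0.7867


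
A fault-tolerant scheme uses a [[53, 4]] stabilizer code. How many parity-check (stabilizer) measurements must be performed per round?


For an [[n,k]] stabilizer code:
Number of stabilizer generators = n - k
= 53 - 4
= 49

49


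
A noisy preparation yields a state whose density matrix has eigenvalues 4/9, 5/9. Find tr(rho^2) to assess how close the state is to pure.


tr(rho^2) = sum of eigenvalues squared
= (4/9)^2 + (5/9)^2
= (16 + 25) / 81
= 41/81
= 0.5062

0.5062


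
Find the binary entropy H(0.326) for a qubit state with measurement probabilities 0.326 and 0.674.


S = -p*log2(p) - (1-p)*log2(1-p)
p = 0.3260, 1-p = 0.6740
= -0.3260 * log2(0.3260) - 0.6740 * log2(0.6740)
= -(-0.5272) - (-0.3836)
= 0.9108

0.9108


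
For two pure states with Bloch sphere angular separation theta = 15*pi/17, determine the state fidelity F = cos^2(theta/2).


For states separated by angle theta on Bloch sphere:
F = cos^2(theta/2)
theta = 15*pi/17 = 2.7720
theta/2 = 1.3860
cos(theta/2) = 0.1837
F = 0.0338

0.0338


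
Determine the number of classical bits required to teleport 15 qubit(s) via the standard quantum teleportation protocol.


Quantum teleportation requires 2 classical bits per qubit teleported.
15 qubit(s) -> 2 * 15 = 30 classical bits

30


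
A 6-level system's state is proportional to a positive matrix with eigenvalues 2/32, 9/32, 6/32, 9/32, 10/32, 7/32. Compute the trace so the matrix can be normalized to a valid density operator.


tr(M) = sum of eigenvalues
= 2/32 + 9/32 + 6/32 + 9/32 + 10/32 + 7/32
= 43/32
= 1.3438

1.3438


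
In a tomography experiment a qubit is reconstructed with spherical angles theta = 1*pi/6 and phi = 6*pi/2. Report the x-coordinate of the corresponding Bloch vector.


theta = 0.5236, phi = 9.4248
r_x = sin(theta)*cos(phi) = 0.5000 * -1.0000
r_x = -0.5000

-0.5000


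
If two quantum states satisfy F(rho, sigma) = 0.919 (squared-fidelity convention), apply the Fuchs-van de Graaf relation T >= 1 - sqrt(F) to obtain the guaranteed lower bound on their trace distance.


Fuchs-van de Graaf (squared-fidelity convention): 1 - sqrt(F) <= T <= sqrt(1 - F).
Lower bound: T >= 1 - sqrt(F)
sqrt(F) = sqrt(0.919) = 0.9586
T >= 1 - 0.9586
T >= 0.0414

0.0414


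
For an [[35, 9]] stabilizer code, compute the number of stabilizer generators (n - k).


For an [[n,k]] stabilizer code:
Number of stabilizer generators = n - k
= 35 - 9
= 26

26


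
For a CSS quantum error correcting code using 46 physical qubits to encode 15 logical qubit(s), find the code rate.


Code rate R = k/n
= 15/46
= 0.3261

0.3261


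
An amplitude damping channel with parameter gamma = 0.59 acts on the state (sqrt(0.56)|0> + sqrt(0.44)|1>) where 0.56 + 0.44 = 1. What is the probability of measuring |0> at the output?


For amplitude damping with parameter gamma on state sqrt(a)|0> + sqrt(b)|1>:
alpha^2 = 0.56, beta^2 = 0.44
P(|0>) = alpha^2 + gamma * beta^2
= 0.56 + 0.59 * 0.44
= 0.56 + 0.2596
= 0.8196

0.8196


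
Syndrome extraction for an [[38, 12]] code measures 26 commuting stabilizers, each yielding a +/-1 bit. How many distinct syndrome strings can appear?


Each stabilizer generator gives a binary (+1 or -1) measurement outcome.
With 26 independent generators:
Total syndromes = 2^26
= 67108864

67108864


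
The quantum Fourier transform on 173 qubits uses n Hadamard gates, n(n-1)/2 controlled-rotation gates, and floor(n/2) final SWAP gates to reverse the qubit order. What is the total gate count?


Hadamard gates: 173
Controlled rotations: n*(n-1)/2 = 173*172/2 = 14878
SWAP gates: floor(n/2) = floor(173/2) = 86
Total = 173 + 14878 + 86
= 15137

15137


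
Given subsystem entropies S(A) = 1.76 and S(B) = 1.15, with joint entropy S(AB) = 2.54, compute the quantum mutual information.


I(A:B) = S(A) + S(B) - S(AB)
= 1.76 + 1.15 - 2.54
= 0.3700

0.3700


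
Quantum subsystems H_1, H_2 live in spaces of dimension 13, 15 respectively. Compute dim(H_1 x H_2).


dim(H_1 x H_2) = 13 * 15
= 195

195
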